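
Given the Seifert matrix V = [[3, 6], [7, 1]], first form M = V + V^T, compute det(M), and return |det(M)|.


Step 1: Form V + V^T where V = [[3, 6], [7, 1]]
  V^T = [[3, 7], [6, 1]]
  V + V^T = [[6, 13], [13, 2]]
Step 2: det(V + V^T) = 6*2 - 13*13
  = 12 - 169 = -157
Step 3: Knot determinant = |det(V + V^T)| = |-157| = 157

157


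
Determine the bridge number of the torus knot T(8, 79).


The bridge number of T(p,q) is min(p,q).
min(8, 79) = 8

8


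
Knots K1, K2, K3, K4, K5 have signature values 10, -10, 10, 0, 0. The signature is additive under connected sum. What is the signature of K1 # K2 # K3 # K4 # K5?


The signature is additive under connected sum.
signature(K1 # K2 # K3 # K4 # K5) = (10) + (-10) + (10) + (0) + (0)
= 10

10


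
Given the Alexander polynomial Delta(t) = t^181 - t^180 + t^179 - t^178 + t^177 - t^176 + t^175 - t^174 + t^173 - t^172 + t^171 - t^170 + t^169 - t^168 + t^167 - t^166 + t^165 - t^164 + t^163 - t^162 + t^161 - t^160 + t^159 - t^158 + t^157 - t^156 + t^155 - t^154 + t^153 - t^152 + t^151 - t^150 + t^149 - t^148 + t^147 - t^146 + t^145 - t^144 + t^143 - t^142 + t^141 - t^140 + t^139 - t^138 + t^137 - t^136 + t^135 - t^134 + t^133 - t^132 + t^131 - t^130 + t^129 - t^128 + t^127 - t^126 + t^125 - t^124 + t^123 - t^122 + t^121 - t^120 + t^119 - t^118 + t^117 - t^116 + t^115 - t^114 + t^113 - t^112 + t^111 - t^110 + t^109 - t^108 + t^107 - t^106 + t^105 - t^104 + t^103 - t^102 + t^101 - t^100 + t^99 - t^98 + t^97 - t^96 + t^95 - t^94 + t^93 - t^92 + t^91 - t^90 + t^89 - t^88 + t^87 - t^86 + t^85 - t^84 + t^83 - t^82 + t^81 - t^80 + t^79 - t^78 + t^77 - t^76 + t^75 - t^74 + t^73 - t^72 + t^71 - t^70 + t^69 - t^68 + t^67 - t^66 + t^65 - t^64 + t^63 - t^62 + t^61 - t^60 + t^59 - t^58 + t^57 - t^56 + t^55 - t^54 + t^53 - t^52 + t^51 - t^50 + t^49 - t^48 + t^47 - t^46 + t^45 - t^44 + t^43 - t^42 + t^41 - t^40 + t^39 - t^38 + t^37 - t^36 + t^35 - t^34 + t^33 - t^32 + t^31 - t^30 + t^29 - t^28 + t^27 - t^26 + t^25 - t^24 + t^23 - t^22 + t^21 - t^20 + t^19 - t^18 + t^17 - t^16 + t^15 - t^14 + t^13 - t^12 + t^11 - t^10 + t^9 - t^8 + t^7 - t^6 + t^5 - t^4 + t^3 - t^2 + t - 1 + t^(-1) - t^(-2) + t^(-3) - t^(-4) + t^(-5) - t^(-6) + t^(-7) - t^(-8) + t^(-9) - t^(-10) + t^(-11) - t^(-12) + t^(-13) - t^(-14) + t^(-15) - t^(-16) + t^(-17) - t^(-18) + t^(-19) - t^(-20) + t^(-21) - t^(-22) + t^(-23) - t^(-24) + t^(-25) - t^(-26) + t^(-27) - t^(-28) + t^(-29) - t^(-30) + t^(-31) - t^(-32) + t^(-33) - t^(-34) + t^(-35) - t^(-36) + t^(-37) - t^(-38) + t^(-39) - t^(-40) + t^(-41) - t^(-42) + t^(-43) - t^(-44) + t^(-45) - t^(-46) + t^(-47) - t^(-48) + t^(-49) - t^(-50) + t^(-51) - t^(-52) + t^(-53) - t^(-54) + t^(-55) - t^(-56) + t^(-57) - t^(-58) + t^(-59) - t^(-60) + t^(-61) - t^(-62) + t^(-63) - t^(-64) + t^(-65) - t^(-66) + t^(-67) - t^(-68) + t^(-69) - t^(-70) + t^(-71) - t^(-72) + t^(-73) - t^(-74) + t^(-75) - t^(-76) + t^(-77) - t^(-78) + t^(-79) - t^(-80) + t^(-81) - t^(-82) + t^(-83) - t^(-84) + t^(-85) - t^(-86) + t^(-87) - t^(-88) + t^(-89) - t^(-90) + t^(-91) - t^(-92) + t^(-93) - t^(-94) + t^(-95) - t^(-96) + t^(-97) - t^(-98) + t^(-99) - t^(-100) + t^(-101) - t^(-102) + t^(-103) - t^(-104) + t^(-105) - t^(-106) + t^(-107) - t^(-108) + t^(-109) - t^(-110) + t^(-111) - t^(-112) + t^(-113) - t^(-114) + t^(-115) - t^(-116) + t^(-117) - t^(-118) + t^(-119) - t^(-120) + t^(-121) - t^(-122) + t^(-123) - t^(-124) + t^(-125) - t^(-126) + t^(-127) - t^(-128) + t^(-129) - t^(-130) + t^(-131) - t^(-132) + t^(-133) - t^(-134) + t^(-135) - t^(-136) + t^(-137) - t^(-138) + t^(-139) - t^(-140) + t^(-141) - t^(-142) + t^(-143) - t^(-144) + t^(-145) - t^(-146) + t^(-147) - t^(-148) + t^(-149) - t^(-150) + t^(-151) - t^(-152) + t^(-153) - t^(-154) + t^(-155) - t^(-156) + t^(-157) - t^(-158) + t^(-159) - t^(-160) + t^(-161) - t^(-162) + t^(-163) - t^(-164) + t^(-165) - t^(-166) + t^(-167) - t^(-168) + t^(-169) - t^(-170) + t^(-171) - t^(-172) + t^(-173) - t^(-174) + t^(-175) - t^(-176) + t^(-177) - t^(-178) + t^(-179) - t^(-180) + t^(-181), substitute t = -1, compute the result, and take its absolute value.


Step 1: The polynomial has 363 terms with alternating signs, exponents from 181 down to -181.
Step 2: Substitute t = -1. The i-th term has coefficient (-1)^i and exponent (m-i),
  so its value is (-1)^i * (-1)^(m-i) = (-1)^m = -1 for every i.
Step 3: All 363 terms equal -1, so Delta(-1) = 363 * (-1) = -363
Step 4: |Delta(-1)| = 363

363


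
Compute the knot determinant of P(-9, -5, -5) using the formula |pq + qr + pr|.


Step 1: Compute pq + qr + pr.
pq = (-9)*(-5) = 45
qr = (-5)*(-5) = 25
pr = (-9)*(-5) = 45
pq + qr + pr = 45 + 25 + 45 = 115
Step 2: Take absolute value.
det(P(-9,-5,-5)) = |115| = 115

115


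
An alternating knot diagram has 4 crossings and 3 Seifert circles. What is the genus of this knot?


For alternating knots, g = (c - s + 1)/2.
= (4 - 3 + 1)/2
= 2/2 = 1

1


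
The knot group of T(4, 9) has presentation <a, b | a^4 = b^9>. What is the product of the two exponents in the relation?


The relation is a^4 = b^9.
Product of exponents = 4 * 9
= 36

36


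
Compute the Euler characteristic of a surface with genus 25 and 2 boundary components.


chi = 2 - 2g - b
= 2 - 2*25 - 2
= 2 - 50 - 2 = -50

-50


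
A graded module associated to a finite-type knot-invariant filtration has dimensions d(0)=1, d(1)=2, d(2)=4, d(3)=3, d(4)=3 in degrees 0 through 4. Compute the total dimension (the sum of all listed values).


Total dimension = d(0) + d(1) + ... + d(4)
= 1 + 2 + 4 + 3 + 3
= 13

13


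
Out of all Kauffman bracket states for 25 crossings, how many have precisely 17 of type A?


We choose which 17 of 25 crossings get A-smoothings.
C(25, 17) = 25! / (17! * 8!)
= 1081575

1081575


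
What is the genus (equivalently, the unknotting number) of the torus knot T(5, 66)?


For a torus knot T(p,q), both the unknotting number and genus equal (p-1)(q-1)/2.
= (5-1)(66-1)/2
= 4*65/2
= 260/2 = 130

130


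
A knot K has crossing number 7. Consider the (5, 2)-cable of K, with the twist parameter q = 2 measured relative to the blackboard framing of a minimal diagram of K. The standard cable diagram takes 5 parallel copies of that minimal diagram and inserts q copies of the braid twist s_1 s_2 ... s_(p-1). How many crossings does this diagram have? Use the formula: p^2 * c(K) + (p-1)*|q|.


Step 1: Each of the c(K) crossings of the companion diagram becomes p*p = p^2 crossings among the p parallel strands, and each of the |q| twists s_1 s_2 ... s_(p-1) adds (p-1) crossings.
  Crossings = p^2 * c(K) + (p-1)*|q|
Step 2: = 5^2 * 7 + (5-1)*2
Step 3: = 25*7 + 4*2
Step 4: = 175 + 8 = 183

183


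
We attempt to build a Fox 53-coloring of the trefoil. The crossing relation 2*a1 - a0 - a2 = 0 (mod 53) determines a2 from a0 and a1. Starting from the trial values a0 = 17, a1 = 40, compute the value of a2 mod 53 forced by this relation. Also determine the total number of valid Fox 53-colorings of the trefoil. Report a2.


Step 1: Apply the given crossing relation 2*a1 - a0 - a2 = 0 (mod 53).
  a2 = 2*a1 - a0 mod 53
  a2 = 2*40 - 17 mod 53
  a2 = 80 - 17 mod 53
  a2 = 63 mod 53 = 10
Step 2: The trefoil has determinant 3.
  Number of Fox p-colorings (p prime) is p^2 if p = 3, else p.
  Since 53 does not divide 3, only trivial (constant) colorings exist.
  (So the trial a0 = 17, a1 = 40 with a0 != a1 does NOT extend to a valid coloring of the whole trefoil: the other two crossing relations require 3*(a1 - a0) = 0 (mod 53), which fails.)
  Total colorings = 53
Step 3: a2 = 10, total Fox 53-colorings = 53

10


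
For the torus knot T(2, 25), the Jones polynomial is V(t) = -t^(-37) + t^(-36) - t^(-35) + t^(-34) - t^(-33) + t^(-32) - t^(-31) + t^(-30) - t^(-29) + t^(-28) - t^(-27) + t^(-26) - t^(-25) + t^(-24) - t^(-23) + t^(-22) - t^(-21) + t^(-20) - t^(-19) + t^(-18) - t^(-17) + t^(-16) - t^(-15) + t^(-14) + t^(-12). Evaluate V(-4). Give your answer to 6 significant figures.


Substituting t = -4 into V(t) = -t^(-37) + t^(-36) - t^(-35) + t^(-34) - t^(-33) + t^(-32) - t^(-31) + t^(-30) - t^(-29) + t^(-28) - t^(-27) + t^(-26) - t^(-25) + t^(-24) - t^(-23) + t^(-22) - t^(-21) + t^(-20) - t^(-19) + t^(-18) - t^(-17) + t^(-16) - t^(-15) + t^(-14) + t^(-12):
  (-)t^(-37) = 5.29396e-23
  (+)t^(-36) = 2.11758e-22
  (-)t^(-35) = 8.47033e-22
  (+)t^(-34) = 3.38813e-21
  (-)t^(-33) = 1.35525e-20
  (+)t^(-32) = 5.42101e-20
  (-)t^(-31) = 2.1684e-19
  (+)t^(-30) = 8.67362e-19
  (-)t^(-29) = 3.46945e-18
  (+)t^(-28) = 1.38778e-17
  (-)t^(-27) = 5.55112e-17
  (+)t^(-26) = 2.22045e-16
  (-)t^(-25) = 8.88178e-16
  (+)t^(-24) = 3.55271e-15
  (-)t^(-23) = 1.42109e-14
  (+)t^(-22) = 5.68434e-14
  (-)t^(-21) = 2.27374e-13
  (+)t^(-20) = 9.09495e-13
  (-)t^(-19) = 3.63798e-12
  (+)t^(-18) = 1.45519e-11
  (-)t^(-17) = 5.82077e-11
  (+)t^(-16) = 2.32831e-10
  (-)t^(-15) = 9.31323e-10
  (+)t^(-14) = 3.72529e-09
  (+)t^(-12) = 5.96046e-08
Sum = (5.29396e-23) + (2.11758e-22) + (8.47033e-22) + (3.38813e-21) + (1.35525e-20) + (5.42101e-20) + (2.1684e-19) + (8.67362e-19) + (3.46945e-18) + (1.38778e-17) + (5.55112e-17) + (2.22045e-16) + (8.88178e-16) + (3.55271e-15) + (1.42109e-14) + (5.68434e-14) + (2.27374e-13) + (9.09495e-13) + (3.63798e-12) + (1.45519e-11) + (5.82077e-11) + (2.32831e-10) + (9.31323e-10) + (3.72529e-09) + (5.96046e-08)
= 6.457169851e-08
Rounded to 6 significant figures: 6.45717e-08

6.45717e-08


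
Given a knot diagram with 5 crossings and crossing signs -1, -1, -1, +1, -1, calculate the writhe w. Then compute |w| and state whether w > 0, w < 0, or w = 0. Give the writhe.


Step 1: Count positive crossings (+1).
Positive crossings: 1
Step 2: Count negative crossings (-1).
Negative crossings: 4
Step 3: Writhe = (positive) - (negative)
w = 1 - 4 = -3
Step 4: |w| = 3, and w is negative

-3


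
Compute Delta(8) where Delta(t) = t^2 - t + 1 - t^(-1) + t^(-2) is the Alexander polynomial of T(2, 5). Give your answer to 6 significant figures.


Substituting t = 8 into Delta(t) = t^2 - t + 1 - t^(-1) + t^(-2):
Term values: (64) + (-8) + (1) + (-0.125) + (0.015625)
Sum = 56.890625
Rounded to 6 significant figures: 56.8906

56.8906


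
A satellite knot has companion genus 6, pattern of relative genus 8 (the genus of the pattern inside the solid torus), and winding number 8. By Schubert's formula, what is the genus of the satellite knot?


Schubert: g(satellite) = g_rel(pattern) + |winding| * g(companion),
where g_rel(pattern) is the genus of the pattern relative to the solid torus.
= 8 + 8 * 6
= 8 + 48 = 56

56


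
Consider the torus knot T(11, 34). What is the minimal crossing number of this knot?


For a torus knot T(p, q) with gcd(p,q)=1,
the crossing number is min(p*(q-1), q*(p-1)).
p*(q-1) = 11*33 = 363
q*(p-1) = 34*10 = 340
min(363, 340) = 340

340


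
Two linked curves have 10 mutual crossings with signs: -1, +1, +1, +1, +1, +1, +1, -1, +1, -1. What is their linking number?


Step 1: Count positive crossings: 7
Step 2: Count negative crossings: 3
Step 3: Sum of signs = 7 - 3 = 4
Step 4: Linking number = sum/2 = 4/2 = 2

2


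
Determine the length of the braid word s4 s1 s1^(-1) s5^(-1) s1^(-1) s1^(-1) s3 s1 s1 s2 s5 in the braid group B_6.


The word length counts the number of generators (including inverses).
Listing each generator: s4, s1, s1^(-1), s5^(-1), s1^(-1), s1^(-1), s3, s1, s1, s2, s5
There are 11 generators in this braid word.

11


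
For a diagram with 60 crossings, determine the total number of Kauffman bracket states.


Each crossing contributes 2 choices (A-smoothing or B-smoothing).
Total states = 2^60 = 1152921504606846976

1152921504606846976


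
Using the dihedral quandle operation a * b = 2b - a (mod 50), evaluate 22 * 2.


22 * 2 = 2*2 - 22 mod 50
= 4 - 22 mod 50
= -18 mod 50 = 32

32


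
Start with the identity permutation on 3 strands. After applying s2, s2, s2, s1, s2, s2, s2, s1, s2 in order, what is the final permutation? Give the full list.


Starting with identity [1, 2, 3].
Apply generators in sequence:
  After s2: [1, 3, 2]
  After s2: [1, 2, 3]
  After s2: [1, 3, 2]
  After s1: [3, 1, 2]
  After s2: [3, 2, 1]
  After s2: [3, 1, 2]
  After s2: [3, 2, 1]
  After s1: [2, 3, 1]
  After s2: [2, 1, 3]
Final permutation: [2, 1, 3]

[2, 1, 3]


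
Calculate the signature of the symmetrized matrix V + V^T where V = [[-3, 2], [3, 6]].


Step 1: V + V^T = [[-6, 5], [5, 12]]
Step 2: trace = 6, det = -97
Step 3: Discriminant = 6^2 - 4*(-97) = 424
Step 4: Eigenvalues: 13.2956, -7.29563
Step 5: Signature = (# positive eigenvalues) - (# negative eigenvalues) = 0

0


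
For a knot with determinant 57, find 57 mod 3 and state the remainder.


Step 1: A knot is p-colorable if and only if p divides its determinant.
Step 2: Compute 57 mod 3.
57 = 19 * 3 + 0
Step 3: 57 mod 3 = 0
Step 4: The knot is 3-colorable: yes

0


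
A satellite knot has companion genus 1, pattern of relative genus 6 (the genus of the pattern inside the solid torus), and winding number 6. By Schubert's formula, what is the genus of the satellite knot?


Schubert: g(satellite) = g_rel(pattern) + |winding| * g(companion),
where g_rel(pattern) is the genus of the pattern relative to the solid torus.
= 6 + 6 * 1
= 6 + 6 = 12

12


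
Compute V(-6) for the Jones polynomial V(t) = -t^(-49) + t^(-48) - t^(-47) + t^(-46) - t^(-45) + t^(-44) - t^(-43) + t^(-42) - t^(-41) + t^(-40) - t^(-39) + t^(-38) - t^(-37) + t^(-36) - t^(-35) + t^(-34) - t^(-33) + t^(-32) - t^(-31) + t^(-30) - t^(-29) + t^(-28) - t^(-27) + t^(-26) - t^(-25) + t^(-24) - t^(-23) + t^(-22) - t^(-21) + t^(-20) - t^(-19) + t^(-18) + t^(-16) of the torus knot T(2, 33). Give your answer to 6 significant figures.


Substituting t = -6 into V(t) = -t^(-49) + t^(-48) - t^(-47) + t^(-46) - t^(-45) + t^(-44) - t^(-43) + t^(-42) - t^(-41) + t^(-40) - t^(-39) + t^(-38) - t^(-37) + t^(-36) - t^(-35) + t^(-34) - t^(-33) + t^(-32) - t^(-31) + t^(-30) - t^(-29) + t^(-28) - t^(-27) + t^(-26) - t^(-25) + t^(-24) - t^(-23) + t^(-22) - t^(-21) + t^(-20) - t^(-19) + t^(-18) + t^(-16):
  (-)t^(-49) = 7.42316e-39
  (+)t^(-48) = 4.4539e-38
  (-)t^(-47) = 2.67234e-37
  (+)t^(-46) = 1.6034e-36
  (-)t^(-45) = 9.62041e-36
  (+)t^(-44) = 5.77225e-35
  (-)t^(-43) = 3.46335e-34
  (+)t^(-42) = 2.07801e-33
  (-)t^(-41) = 1.24681e-32
  (+)t^(-40) = 7.48083e-32
  (-)t^(-39) = 4.4885e-31
  (+)t^(-38) = 2.6931e-30
  (-)t^(-37) = 1.61586e-29
  (+)t^(-36) = 9.69516e-29
  (-)t^(-35) = 5.8171e-28
  (+)t^(-34) = 3.49026e-27
  (-)t^(-33) = 2.09415e-26
  (+)t^(-32) = 1.25649e-25
  (-)t^(-31) = 7.53896e-25
  (+)t^(-30) = 4.52337e-24
  (-)t^(-29) = 2.71402e-23
  (+)t^(-28) = 1.62841e-22
  (-)t^(-27) = 9.77049e-22
  (+)t^(-26) = 5.86229e-21
  (-)t^(-25) = 3.51738e-20
  (+)t^(-24) = 2.11043e-19
  (-)t^(-23) = 1.26626e-18
  (+)t^(-22) = 7.59753e-18
  (-)t^(-21) = 4.55852e-17
  (+)t^(-20) = 2.73511e-16
  (-)t^(-19) = 1.64107e-15
  (+)t^(-18) = 9.8464e-15
  (+)t^(-16) = 3.5447e-13
Sum = (7.42316e-39) + (4.4539e-38) + (2.67234e-37) + (1.6034e-36) + (9.62041e-36) + (5.77225e-35) + (3.46335e-34) + (2.07801e-33) + (1.24681e-32) + (7.48083e-32) + (4.4885e-31) + (2.6931e-30) + (1.61586e-29) + (9.69516e-29) + (5.8171e-28) + (3.49026e-27) + (2.09415e-26) + (1.25649e-25) + (7.53896e-25) + (4.52337e-24) + (2.71402e-23) + (1.62841e-22) + (9.77049e-22) + (5.86229e-21) + (3.51738e-20) + (2.11043e-19) + (1.26626e-18) + (7.59753e-18) + (4.55852e-17) + (2.73511e-16) + (1.64107e-15) + (9.8464e-15) + (3.5447e-13)
= 3.662860956e-13
Rounded to 6 significant figures: 3.66286e-13

3.66286e-13


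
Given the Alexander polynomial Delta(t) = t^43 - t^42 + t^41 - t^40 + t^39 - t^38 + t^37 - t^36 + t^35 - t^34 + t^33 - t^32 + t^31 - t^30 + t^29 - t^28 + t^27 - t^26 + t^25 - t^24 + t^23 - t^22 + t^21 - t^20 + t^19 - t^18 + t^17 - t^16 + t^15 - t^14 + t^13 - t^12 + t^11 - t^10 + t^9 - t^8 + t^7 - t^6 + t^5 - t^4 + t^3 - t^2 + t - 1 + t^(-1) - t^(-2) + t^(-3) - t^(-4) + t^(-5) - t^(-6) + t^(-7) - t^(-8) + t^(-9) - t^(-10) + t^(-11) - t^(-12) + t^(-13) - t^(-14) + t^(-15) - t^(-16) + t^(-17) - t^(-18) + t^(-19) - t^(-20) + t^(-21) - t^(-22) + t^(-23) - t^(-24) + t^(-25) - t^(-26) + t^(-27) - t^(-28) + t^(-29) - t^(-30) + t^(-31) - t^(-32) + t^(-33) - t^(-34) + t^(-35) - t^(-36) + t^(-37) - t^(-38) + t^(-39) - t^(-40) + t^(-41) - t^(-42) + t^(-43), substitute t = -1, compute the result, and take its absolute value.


Step 1: The polynomial has 87 terms with alternating signs, exponents from 43 down to -43.
Step 2: Substitute t = -1. The i-th term has coefficient (-1)^i and exponent (m-i),
  so its value is (-1)^i * (-1)^(m-i) = (-1)^m = -1 for every i.
Step 3: All 87 terms equal -1, so Delta(-1) = 87 * (-1) = -87
Step 4: |Delta(-1)| = 87

87


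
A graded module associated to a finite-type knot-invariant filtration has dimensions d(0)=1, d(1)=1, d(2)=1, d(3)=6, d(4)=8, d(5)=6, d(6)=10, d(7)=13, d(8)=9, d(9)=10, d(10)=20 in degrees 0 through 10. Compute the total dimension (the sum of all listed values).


Total dimension = d(0) + d(1) + ... + d(10)
= 1 + 1 + 1 + 6 + 8 + 6 + 10 + 13 + 9 + 10 + 20
= 85

85


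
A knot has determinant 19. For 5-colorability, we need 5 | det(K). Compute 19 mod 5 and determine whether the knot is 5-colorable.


Step 1: A knot is p-colorable if and only if p divides its determinant.
Step 2: Compute 19 mod 5.
19 = 3 * 5 + 4
Step 3: 19 mod 5 = 4
Step 4: The knot is 5-colorable: no

4


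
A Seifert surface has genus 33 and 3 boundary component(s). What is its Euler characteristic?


chi = 2 - 2g - b
= 2 - 2*33 - 3
= 2 - 66 - 3 = -67

-67


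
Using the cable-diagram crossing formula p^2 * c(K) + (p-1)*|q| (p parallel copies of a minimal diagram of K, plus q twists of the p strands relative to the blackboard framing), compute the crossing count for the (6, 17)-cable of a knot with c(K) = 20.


Step 1: Each of the c(K) crossings of the companion diagram becomes p*p = p^2 crossings among the p parallel strands, and each of the |q| twists s_1 s_2 ... s_(p-1) adds (p-1) crossings.
  Crossings = p^2 * c(K) + (p-1)*|q|
Step 2: = 6^2 * 20 + (6-1)*17
Step 3: = 36*20 + 5*17
Step 4: = 720 + 85 = 805

805


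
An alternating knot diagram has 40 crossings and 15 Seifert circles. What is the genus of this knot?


For alternating knots, g = (c - s + 1)/2.
= (40 - 15 + 1)/2
= 26/2 = 13

13


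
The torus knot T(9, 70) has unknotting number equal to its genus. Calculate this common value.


For a torus knot T(p,q), both the unknotting number and genus equal (p-1)(q-1)/2.
= (9-1)(70-1)/2
= 8*69/2
= 552/2 = 276

276


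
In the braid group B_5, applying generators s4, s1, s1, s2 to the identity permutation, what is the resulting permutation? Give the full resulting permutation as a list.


Starting with identity [1, 2, 3, 4, 5].
Apply generators in sequence:
  After s4: [1, 2, 3, 5, 4]
  After s1: [2, 1, 3, 5, 4]
  After s1: [1, 2, 3, 5, 4]
  After s2: [1, 3, 2, 5, 4]
Final permutation: [1, 3, 2, 5, 4]

[1, 3, 2, 5, 4]


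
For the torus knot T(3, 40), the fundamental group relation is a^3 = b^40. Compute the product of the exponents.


The relation is a^3 = b^40.
Product of exponents = 3 * 40
= 120

120


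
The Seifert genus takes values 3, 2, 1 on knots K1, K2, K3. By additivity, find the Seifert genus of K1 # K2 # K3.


The Seifert genus is additive under connected sum.
Seifert genus(K1 # K2 # K3) = (3) + (2) + (1)
= 6

6


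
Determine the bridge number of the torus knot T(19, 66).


The bridge number of T(p,q) is min(p,q).
min(19, 66) = 19

19


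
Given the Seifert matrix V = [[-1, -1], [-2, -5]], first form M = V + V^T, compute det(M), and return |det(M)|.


Step 1: Form V + V^T where V = [[-1, -1], [-2, -5]]
  V^T = [[-1, -2], [-1, -5]]
  V + V^T = [[-2, -3], [-3, -10]]
Step 2: det(V + V^T) = (-2)*(-10) - (-3)*(-3)
  = 20 - 9 = 11
Step 3: Knot determinant = |det(V + V^T)| = |11| = 11

11


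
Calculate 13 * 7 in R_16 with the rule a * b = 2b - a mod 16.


13 * 7 = 2*7 - 13 mod 16
= 14 - 13 mod 16
= 1 mod 16 = 1

1


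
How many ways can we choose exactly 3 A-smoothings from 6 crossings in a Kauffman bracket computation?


We choose which 3 of 6 crossings get A-smoothings.
C(6, 3) = 6! / (3! * 3!)
= 20

20


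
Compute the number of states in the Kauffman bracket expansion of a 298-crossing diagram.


Each crossing contributes 2 choices (A-smoothing or B-smoothing).
Total states = 2^298 = 509258994083621521567111422102344540262867098416484062659035112338595324940834176545849344

509258994083621521567111422102344540262867098416484062659035112338595324940834176545849344


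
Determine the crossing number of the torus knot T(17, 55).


For a torus knot T(p, q) with gcd(p,q)=1,
the crossing number is min(p*(q-1), q*(p-1)).
p*(q-1) = 17*54 = 918
q*(p-1) = 55*16 = 880
min(918, 880) = 880

880


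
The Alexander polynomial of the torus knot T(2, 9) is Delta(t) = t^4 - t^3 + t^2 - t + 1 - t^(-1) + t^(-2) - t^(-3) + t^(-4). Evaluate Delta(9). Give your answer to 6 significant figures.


Substituting t = 9 into Delta(t) = t^4 - t^3 + t^2 - t + 1 - t^(-1) + t^(-2) - t^(-3) + t^(-4):
Term values: (6561) + (-729) + (81) + (-9) + (1) + (-0.111111) + (0.0123457) + (-0.00137174) + (0.000152416)
Sum = 5904.900015
Rounded to 6 significant figures: 5904.9

5904.9


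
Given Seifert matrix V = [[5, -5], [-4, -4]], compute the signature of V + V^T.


Step 1: V + V^T = [[10, -9], [-9, -8]]
Step 2: trace = 2, det = -161
Step 3: Discriminant = 2^2 - 4*(-161) = 648
Step 4: Eigenvalues: 13.7279, -11.7279
Step 5: Signature = (# positive eigenvalues) - (# negative eigenvalues) = 0

0


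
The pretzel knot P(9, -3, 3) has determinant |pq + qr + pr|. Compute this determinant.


Step 1: Compute pq + qr + pr.
pq = 9*(-3) = -27
qr = (-3)*3 = -9
pr = 9*3 = 27
pq + qr + pr = -27 + (-9) + 27 = -9
Step 2: Take absolute value.
det(P(9,-3,3)) = |-9| = 9

9


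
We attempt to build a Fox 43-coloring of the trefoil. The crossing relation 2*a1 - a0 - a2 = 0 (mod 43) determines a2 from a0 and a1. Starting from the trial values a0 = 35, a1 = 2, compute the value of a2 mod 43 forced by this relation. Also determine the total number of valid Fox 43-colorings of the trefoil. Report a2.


Step 1: Apply the given crossing relation 2*a1 - a0 - a2 = 0 (mod 43).
  a2 = 2*a1 - a0 mod 43
  a2 = 2*2 - 35 mod 43
  a2 = 4 - 35 mod 43
  a2 = -31 mod 43 = 12
Step 2: The trefoil has determinant 3.
  Number of Fox p-colorings (p prime) is p^2 if p = 3, else p.
  Since 43 does not divide 3, only trivial (constant) colorings exist.
  (So the trial a0 = 35, a1 = 2 with a0 != a1 does NOT extend to a valid coloring of the whole trefoil: the other two crossing relations require 3*(a1 - a0) = 0 (mod 43), which fails.)
  Total colorings = 43
Step 3: a2 = 12, total Fox 43-colorings = 43

12


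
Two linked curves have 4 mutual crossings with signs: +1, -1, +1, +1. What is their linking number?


Step 1: Count positive crossings: 3
Step 2: Count negative crossings: 1
Step 3: Sum of signs = 3 - 1 = 2
Step 4: Linking number = sum/2 = 2/2 = 1

1


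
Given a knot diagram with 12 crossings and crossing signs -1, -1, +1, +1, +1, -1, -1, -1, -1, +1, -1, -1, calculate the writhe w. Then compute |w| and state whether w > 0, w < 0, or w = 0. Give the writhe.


Step 1: Count positive crossings (+1).
Positive crossings: 4
Step 2: Count negative crossings (-1).
Negative crossings: 8
Step 3: Writhe = (positive) - (negative)
w = 4 - 8 = -4
Step 4: |w| = 4, and w is negative

-4


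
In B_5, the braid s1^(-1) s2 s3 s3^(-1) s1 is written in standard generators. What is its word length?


The word length counts the number of generators (including inverses).
Listing each generator: s1^(-1), s2, s3, s3^(-1), s1
There are 5 generators in this braid word.

5


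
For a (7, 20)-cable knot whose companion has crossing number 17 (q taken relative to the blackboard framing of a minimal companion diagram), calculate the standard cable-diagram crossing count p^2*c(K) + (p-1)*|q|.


Step 1: Each of the c(K) crossings of the companion diagram becomes p*p = p^2 crossings among the p parallel strands, and each of the |q| twists s_1 s_2 ... s_(p-1) adds (p-1) crossings.
  Crossings = p^2 * c(K) + (p-1)*|q|
Step 2: = 7^2 * 17 + (7-1)*20
Step 3: = 49*17 + 6*20
Step 4: = 833 + 120 = 953

953


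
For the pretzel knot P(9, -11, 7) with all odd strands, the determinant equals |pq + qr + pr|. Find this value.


Step 1: Compute pq + qr + pr.
pq = 9*(-11) = -99
qr = (-11)*7 = -77
pr = 9*7 = 63
pq + qr + pr = -99 + (-77) + 63 = -113
Step 2: Take absolute value.
det(P(9,-11,7)) = |-113| = 113

113


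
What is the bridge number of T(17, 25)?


The bridge number of T(p,q) is min(p,q).
min(17, 25) = 17

17


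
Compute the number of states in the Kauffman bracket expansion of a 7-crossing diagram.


Each crossing contributes 2 choices (A-smoothing or B-smoothing).
Total states = 2^7 = 128

128


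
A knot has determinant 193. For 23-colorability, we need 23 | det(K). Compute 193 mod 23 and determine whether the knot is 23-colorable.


Step 1: A knot is p-colorable if and only if p divides its determinant.
Step 2: Compute 193 mod 23.
193 = 8 * 23 + 9
Step 3: 193 mod 23 = 9
Step 4: The knot is 23-colorable: no

9


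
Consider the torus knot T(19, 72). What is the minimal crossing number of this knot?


For a torus knot T(p, q) with gcd(p,q)=1,
the crossing number is min(p*(q-1), q*(p-1)).
p*(q-1) = 19*71 = 1349
q*(p-1) = 72*18 = 1296
min(1349, 1296) = 1296

1296


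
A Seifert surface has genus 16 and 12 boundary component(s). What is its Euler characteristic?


chi = 2 - 2g - b
= 2 - 2*16 - 12
= 2 - 32 - 12 = -42

-42


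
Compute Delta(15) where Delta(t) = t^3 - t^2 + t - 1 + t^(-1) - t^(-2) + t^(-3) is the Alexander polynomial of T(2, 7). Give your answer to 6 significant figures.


Substituting t = 15 into Delta(t) = t^3 - t^2 + t - 1 + t^(-1) - t^(-2) + t^(-3):
Term values: (3375) + (-225) + (15) + (-1) + (0.0666667) + (-0.00444444) + (0.000296296)
Sum = 3164.062519
Rounded to 6 significant figures: 3164.06

3164.06


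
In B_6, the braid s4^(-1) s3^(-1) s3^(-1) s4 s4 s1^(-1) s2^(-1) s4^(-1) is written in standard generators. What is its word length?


The word length counts the number of generators (including inverses).
Listing each generator: s4^(-1), s3^(-1), s3^(-1), s4, s4, s1^(-1), s2^(-1), s4^(-1)
There are 8 generators in this braid word.

8


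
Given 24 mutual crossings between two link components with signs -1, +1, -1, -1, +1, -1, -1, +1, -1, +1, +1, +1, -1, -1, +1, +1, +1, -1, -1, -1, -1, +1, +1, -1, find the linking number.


Step 1: Count positive crossings: 11
Step 2: Count negative crossings: 13
Step 3: Sum of signs = 11 - 13 = -2
Step 4: Linking number = sum/2 = -2/2 = -1

-1


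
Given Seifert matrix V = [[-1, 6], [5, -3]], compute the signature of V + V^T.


Step 1: V + V^T = [[-2, 11], [11, -6]]
Step 2: trace = -8, det = -109
Step 3: Discriminant = (-8)^2 - 4*(-109) = 500
Step 4: Eigenvalues: 7.18034, -15.1803
Step 5: Signature = (# positive eigenvalues) - (# negative eigenvalues) = 0

0


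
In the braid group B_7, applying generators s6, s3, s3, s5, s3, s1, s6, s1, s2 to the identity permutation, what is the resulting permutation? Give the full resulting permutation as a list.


Starting with identity [1, 2, 3, 4, 5, 6, 7].
Apply generators in sequence:
  After s6: [1, 2, 3, 4, 5, 7, 6]
  After s3: [1, 2, 4, 3, 5, 7, 6]
  After s3: [1, 2, 3, 4, 5, 7, 6]
  After s5: [1, 2, 3, 4, 7, 5, 6]
  After s3: [1, 2, 4, 3, 7, 5, 6]
  After s1: [2, 1, 4, 3, 7, 5, 6]
  After s6: [2, 1, 4, 3, 7, 6, 5]
  After s1: [1, 2, 4, 3, 7, 6, 5]
  After s2: [1, 4, 2, 3, 7, 6, 5]
Final permutation: [1, 4, 2, 3, 7, 6, 5]

[1, 4, 2, 3, 7, 6, 5]


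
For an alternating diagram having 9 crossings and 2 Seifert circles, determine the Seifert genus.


For alternating knots, g = (c - s + 1)/2.
= (9 - 2 + 1)/2
= 8/2 = 4

4


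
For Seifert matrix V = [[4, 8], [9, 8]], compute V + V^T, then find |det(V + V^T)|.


Step 1: Form V + V^T where V = [[4, 8], [9, 8]]
  V^T = [[4, 9], [8, 8]]
  V + V^T = [[8, 17], [17, 16]]
Step 2: det(V + V^T) = 8*16 - 17*17
  = 128 - 289 = -161
Step 3: Knot determinant = |det(V + V^T)| = |-161| = 161

161


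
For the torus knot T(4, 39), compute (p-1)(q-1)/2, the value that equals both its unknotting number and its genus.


For a torus knot T(p,q), both the unknotting number and genus equal (p-1)(q-1)/2.
= (4-1)(39-1)/2
= 3*38/2
= 114/2 = 57

57


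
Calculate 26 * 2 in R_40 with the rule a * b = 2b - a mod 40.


26 * 2 = 2*2 - 26 mod 40
= 4 - 26 mod 40
= -22 mod 40 = 18

18


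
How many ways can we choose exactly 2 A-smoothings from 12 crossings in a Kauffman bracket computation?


We choose which 2 of 12 crossings get A-smoothings.
C(12, 2) = 12! / (2! * 10!)
= 66

66


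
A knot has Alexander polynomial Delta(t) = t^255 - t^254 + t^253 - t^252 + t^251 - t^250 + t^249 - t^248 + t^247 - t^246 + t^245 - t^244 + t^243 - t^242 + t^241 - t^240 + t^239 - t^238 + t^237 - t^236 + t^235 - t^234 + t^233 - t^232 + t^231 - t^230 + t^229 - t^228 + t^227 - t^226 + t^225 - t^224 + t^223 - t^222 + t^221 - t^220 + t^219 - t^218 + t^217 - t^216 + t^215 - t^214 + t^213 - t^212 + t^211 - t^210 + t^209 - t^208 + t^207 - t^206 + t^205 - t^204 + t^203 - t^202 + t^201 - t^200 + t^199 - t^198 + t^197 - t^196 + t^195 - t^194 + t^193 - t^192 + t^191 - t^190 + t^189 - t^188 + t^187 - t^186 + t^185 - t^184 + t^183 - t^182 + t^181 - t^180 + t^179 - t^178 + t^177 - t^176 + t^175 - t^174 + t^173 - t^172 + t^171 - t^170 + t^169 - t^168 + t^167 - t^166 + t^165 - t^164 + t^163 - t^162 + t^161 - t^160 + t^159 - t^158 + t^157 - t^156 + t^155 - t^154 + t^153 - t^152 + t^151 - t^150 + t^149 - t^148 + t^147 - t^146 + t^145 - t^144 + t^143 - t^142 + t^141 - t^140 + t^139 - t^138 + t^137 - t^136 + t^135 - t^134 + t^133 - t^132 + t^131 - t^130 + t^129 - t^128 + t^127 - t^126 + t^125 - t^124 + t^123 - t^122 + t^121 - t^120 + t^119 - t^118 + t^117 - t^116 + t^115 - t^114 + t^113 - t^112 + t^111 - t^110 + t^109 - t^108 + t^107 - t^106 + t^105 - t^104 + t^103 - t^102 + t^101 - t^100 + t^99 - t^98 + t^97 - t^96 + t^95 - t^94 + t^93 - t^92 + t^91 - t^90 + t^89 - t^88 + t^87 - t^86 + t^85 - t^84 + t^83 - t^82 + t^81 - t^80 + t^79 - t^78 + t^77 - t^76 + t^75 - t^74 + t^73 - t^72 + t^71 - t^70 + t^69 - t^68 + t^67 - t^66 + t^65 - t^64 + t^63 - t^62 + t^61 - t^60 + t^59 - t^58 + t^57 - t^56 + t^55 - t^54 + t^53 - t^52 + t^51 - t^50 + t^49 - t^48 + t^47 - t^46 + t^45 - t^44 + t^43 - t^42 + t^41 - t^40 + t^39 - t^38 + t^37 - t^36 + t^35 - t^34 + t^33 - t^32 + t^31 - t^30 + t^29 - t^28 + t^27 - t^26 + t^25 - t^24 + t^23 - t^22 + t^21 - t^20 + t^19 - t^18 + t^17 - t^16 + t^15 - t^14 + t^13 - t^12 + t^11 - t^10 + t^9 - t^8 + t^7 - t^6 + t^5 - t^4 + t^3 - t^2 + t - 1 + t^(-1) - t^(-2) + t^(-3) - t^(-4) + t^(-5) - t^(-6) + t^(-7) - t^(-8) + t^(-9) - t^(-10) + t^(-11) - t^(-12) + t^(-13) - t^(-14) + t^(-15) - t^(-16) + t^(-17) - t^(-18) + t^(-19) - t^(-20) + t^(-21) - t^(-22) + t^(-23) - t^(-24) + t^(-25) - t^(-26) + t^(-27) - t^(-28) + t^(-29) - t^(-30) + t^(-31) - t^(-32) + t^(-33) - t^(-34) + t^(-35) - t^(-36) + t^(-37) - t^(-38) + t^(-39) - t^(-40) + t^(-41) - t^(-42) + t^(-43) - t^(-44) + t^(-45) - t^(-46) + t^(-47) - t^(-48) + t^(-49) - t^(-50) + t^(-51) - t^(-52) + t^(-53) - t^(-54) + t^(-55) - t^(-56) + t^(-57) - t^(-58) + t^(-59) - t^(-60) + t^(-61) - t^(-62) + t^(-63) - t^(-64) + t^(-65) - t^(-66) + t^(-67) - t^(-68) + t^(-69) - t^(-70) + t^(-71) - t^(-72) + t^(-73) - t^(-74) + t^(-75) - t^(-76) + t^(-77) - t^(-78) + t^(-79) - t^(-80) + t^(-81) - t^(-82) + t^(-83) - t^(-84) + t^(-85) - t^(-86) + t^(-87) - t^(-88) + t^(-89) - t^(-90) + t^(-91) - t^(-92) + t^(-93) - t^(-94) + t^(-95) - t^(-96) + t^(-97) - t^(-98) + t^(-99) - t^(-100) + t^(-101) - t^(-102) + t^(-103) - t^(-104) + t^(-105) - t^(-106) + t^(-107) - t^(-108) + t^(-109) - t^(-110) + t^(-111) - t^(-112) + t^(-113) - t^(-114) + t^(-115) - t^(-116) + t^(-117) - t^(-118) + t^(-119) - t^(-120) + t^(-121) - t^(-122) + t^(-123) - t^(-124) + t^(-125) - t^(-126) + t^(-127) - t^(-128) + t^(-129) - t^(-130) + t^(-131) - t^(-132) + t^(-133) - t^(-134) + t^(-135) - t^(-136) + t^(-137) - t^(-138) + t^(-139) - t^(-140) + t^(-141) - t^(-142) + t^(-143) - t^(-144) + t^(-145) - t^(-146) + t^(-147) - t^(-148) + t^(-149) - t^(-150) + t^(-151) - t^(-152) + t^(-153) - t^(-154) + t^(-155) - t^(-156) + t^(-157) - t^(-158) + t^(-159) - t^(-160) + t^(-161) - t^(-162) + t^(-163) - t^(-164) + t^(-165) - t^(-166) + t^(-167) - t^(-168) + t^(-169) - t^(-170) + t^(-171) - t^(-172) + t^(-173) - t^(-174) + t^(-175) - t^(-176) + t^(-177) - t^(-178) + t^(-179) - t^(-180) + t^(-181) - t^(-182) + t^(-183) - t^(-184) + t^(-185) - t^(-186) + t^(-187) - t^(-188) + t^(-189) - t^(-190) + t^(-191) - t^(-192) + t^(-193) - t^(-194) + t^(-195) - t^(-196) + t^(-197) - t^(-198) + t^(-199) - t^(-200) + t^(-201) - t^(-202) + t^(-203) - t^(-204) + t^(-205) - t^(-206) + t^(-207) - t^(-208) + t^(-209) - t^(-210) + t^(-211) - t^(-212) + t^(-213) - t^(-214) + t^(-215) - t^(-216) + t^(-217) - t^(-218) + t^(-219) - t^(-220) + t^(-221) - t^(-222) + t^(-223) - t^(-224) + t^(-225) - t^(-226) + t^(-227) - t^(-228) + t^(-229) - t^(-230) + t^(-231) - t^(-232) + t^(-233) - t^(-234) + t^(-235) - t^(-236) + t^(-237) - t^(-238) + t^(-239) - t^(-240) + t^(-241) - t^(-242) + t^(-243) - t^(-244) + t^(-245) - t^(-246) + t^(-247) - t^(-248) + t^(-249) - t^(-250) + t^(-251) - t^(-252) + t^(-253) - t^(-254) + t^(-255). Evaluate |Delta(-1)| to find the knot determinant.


Step 1: The polynomial has 511 terms with alternating signs, exponents from 255 down to -255.
Step 2: Substitute t = -1. The i-th term has coefficient (-1)^i and exponent (m-i),
  so its value is (-1)^i * (-1)^(m-i) = (-1)^m = -1 for every i.
Step 3: All 511 terms equal -1, so Delta(-1) = 511 * (-1) = -511
Step 4: |Delta(-1)| = 511

511


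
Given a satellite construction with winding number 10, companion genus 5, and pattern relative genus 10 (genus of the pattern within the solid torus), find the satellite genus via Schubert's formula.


Schubert: g(satellite) = g_rel(pattern) + |winding| * g(companion),
where g_rel(pattern) is the genus of the pattern relative to the solid torus.
= 10 + 10 * 5
= 10 + 50 = 60

60


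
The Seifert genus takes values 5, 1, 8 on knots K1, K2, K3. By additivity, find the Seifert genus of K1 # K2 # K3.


The Seifert genus is additive under connected sum.
Seifert genus(K1 # K2 # K3) = (5) + (1) + (8)
= 14

14


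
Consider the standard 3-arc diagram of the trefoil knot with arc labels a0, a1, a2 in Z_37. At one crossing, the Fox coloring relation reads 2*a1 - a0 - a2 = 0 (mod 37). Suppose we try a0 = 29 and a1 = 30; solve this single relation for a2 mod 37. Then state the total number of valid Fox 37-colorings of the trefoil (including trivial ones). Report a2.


Step 1: Apply the given crossing relation 2*a1 - a0 - a2 = 0 (mod 37).
  a2 = 2*a1 - a0 mod 37
  a2 = 2*30 - 29 mod 37
  a2 = 60 - 29 mod 37
  a2 = 31 mod 37 = 31
Step 2: The trefoil has determinant 3.
  Number of Fox p-colorings (p prime) is p^2 if p = 3, else p.
  Since 37 does not divide 3, only trivial (constant) colorings exist.
  (So the trial a0 = 29, a1 = 30 with a0 != a1 does NOT extend to a valid coloring of the whole trefoil: the other two crossing relations require 3*(a1 - a0) = 0 (mod 37), which fails.)
  Total colorings = 37
Step 3: a2 = 31, total Fox 37-colorings = 37

31


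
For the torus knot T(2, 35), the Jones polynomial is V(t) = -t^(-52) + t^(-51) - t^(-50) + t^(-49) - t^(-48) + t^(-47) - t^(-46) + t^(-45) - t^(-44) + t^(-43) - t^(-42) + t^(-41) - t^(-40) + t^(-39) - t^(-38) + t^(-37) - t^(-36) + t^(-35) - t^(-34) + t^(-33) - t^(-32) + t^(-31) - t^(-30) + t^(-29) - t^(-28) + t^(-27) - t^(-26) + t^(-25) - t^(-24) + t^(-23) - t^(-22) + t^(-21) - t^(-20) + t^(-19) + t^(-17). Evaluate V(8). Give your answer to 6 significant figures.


Substituting t = 8 into V(t) = -t^(-52) + t^(-51) - t^(-50) + t^(-49) - t^(-48) + t^(-47) - t^(-46) + t^(-45) - t^(-44) + t^(-43) - t^(-42) + t^(-41) - t^(-40) + t^(-39) - t^(-38) + t^(-37) - t^(-36) + t^(-35) - t^(-34) + t^(-33) - t^(-32) + t^(-31) - t^(-30) + t^(-29) - t^(-28) + t^(-27) - t^(-26) + t^(-25) - t^(-24) + t^(-23) - t^(-22) + t^(-21) - t^(-20) + t^(-19) + t^(-17):
  (-)t^(-52) = -1.09476e-47
  (+)t^(-51) = 8.75812e-47
  (-)t^(-50) = -7.00649e-46
  (+)t^(-49) = 5.60519e-45
  (-)t^(-48) = -4.48416e-44
  (+)t^(-47) = 3.58732e-43
  (-)t^(-46) = -2.86986e-42
  (+)t^(-45) = 2.29589e-41
  (-)t^(-44) = -1.83671e-40
  (+)t^(-43) = 1.46937e-39
  (-)t^(-42) = -1.17549e-38
  (+)t^(-41) = 9.40395e-38
  (-)t^(-40) = -7.52316e-37
  (+)t^(-39) = 6.01853e-36
  (-)t^(-38) = -4.81482e-35
  (+)t^(-37) = 3.85186e-34
  (-)t^(-36) = -3.08149e-33
  (+)t^(-35) = 2.46519e-32
  (-)t^(-34) = -1.97215e-31
  (+)t^(-33) = 1.57772e-30
  (-)t^(-32) = -1.26218e-29
  (+)t^(-31) = 1.00974e-28
  (-)t^(-30) = -8.07794e-28
  (+)t^(-29) = 6.46235e-27
  (-)t^(-28) = -5.16988e-26
  (+)t^(-27) = 4.1359e-25
  (-)t^(-26) = -3.30872e-24
  (+)t^(-25) = 2.64698e-23
  (-)t^(-24) = -2.11758e-22
  (+)t^(-23) = 1.69407e-21
  (-)t^(-22) = -1.35525e-20
  (+)t^(-21) = 1.0842e-19
  (-)t^(-20) = -8.67362e-19
  (+)t^(-19) = 6.93889e-18
  (+)t^(-17) = 4.44089e-16
Sum = (-1.09476e-47) + (8.75812e-47) + (-7.00649e-46) + (5.60519e-45) + (-4.48416e-44) + (3.58732e-43) + (-2.86986e-42) + (2.29589e-41) + (-1.83671e-40) + (1.46937e-39) + (-1.17549e-38) + (9.40395e-38) + (-7.52316e-37) + (6.01853e-36) + (-4.81482e-35) + (3.85186e-34) + (-3.08149e-33) + (2.46519e-32) + (-1.97215e-31) + (1.57772e-30) + (-1.26218e-29) + (1.00974e-28) + (-8.07794e-28) + (6.46235e-27) + (-5.16988e-26) + (4.1359e-25) + (-3.30872e-24) + (2.64698e-23) + (-2.11758e-22) + (1.69407e-21) + (-1.35525e-20) + (1.0842e-19) + (-8.67362e-19) + (6.93889e-18) + (4.44089e-16)
= 4.502571155e-16
Rounded to 6 significant figures: 4.50257e-16

4.50257e-16


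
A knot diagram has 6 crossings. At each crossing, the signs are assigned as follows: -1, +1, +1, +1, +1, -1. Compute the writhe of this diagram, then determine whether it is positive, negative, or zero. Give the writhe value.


Step 1: Count positive crossings (+1).
Positive crossings: 4
Step 2: Count negative crossings (-1).
Negative crossings: 2
Step 3: Writhe = (positive) - (negative)
w = 4 - 2 = 2
Step 4: |w| = 2, and w is positive

2


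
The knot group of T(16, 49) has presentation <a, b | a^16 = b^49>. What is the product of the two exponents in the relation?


The relation is a^16 = b^49.
Product of exponents = 16 * 49
= 784

784


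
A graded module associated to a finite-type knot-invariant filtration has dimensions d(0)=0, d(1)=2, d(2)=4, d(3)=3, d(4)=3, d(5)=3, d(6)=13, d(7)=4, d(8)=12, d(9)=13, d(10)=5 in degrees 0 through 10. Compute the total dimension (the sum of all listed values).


Total dimension = d(0) + d(1) + ... + d(10)
= 0 + 2 + 4 + 3 + 3 + 3 + 13 + 4 + 12 + 13 + 5
= 62

62


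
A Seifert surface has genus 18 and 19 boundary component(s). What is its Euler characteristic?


chi = 2 - 2g - b
= 2 - 2*18 - 19
= 2 - 36 - 19 = -53

-53


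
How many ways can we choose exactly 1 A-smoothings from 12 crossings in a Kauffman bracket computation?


We choose which 1 of 12 crossings get A-smoothings.
C(12, 1) = 12! / (1! * 11!)
= 12

12


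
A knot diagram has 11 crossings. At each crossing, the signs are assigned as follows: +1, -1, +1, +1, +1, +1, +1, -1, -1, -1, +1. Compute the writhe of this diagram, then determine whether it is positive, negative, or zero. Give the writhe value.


Step 1: Count positive crossings (+1).
Positive crossings: 7
Step 2: Count negative crossings (-1).
Negative crossings: 4
Step 3: Writhe = (positive) - (negative)
w = 7 - 4 = 3
Step 4: |w| = 3, and w is positive

3


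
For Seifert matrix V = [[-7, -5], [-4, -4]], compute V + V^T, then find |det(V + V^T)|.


Step 1: Form V + V^T where V = [[-7, -5], [-4, -4]]
  V^T = [[-7, -4], [-5, -4]]
  V + V^T = [[-14, -9], [-9, -8]]
Step 2: det(V + V^T) = (-14)*(-8) - (-9)*(-9)
  = 112 - 81 = 31
Step 3: Knot determinant = |det(V + V^T)| = |31| = 31

31


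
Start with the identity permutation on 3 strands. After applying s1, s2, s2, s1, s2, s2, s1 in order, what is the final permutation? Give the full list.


Starting with identity [1, 2, 3].
Apply generators in sequence:
  After s1: [2, 1, 3]
  After s2: [2, 3, 1]
  After s2: [2, 1, 3]
  After s1: [1, 2, 3]
  After s2: [1, 3, 2]
  After s2: [1, 2, 3]
  After s1: [2, 1, 3]
Final permutation: [2, 1, 3]

[2, 1, 3]
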